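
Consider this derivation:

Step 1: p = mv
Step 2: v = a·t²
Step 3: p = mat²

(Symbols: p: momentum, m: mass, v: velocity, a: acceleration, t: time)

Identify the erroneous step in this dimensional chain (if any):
Step 2

Step 1: p = mv → LHS [L M T^-1], RHS [L M T^-1] ✓
Step 2: v = a·t² → LHS [L T^-1], RHS [L] ✗

The first dimensional inconsistency appears in step 2: v = a·t²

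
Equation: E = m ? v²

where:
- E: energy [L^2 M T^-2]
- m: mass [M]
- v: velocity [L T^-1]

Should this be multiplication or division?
multiplication (×): E = m × v²

E [L^2 M T^-2]; m [M]; v² [L^2 T^-2].
m × v² → [L^2 M T^-2] ✓
m ÷ v² → [L^-2 M T^2] ✗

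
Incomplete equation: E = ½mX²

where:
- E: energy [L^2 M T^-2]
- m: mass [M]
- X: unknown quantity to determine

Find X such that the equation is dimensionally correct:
X = v (velocity), dimensions [L T^-1]

E has dimensions [L^2 M T^-2]; the rest of the RHS (½m) has dimensions [M].
So X² must have dimensions [L^2 T^-2], i.e. X has dimensions [L T^-1] — X = v (velocity).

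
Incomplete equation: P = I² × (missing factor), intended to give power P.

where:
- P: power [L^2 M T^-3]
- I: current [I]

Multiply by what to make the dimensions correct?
R (resistance), dimensions [I^-2 L^2 M T^-3]

P has dimensions [L^2 M T^-3] and I² has dimensions [I^2].
The missing factor must have dimensions [L^2 M T^-3] / [I^2] = [I^-2 L^2 M T^-3], i.e. resistance (R).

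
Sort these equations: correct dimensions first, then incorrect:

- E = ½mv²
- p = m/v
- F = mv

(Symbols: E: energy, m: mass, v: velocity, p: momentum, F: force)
Dimensionally correct: E = ½mv²
Dimensionally incorrect: p = m/v, F = mv
Ordered (correct first, then incorrect): E = ½mv², p = m/v, F = mv

- E = ½mv²: LHS [L^2 M T^-2], RHS [L^2 M T^-2] → correct ✓
- p = m/v: LHS [L M T^-1], RHS [L^-1 M T] → incorrect ✗
- F = mv: LHS [L M T^-2], RHS [L M T^-1] → incorrect ✗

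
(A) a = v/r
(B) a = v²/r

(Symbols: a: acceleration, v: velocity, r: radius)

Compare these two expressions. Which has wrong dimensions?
(A)

(A) a = v/r: LHS [L T^-2], RHS [T^-1] ✗
(B) a = v²/r: LHS [L T^-2], RHS [L T^-2] ✓

Expression (A) a = v/r is dimensionally incorrect.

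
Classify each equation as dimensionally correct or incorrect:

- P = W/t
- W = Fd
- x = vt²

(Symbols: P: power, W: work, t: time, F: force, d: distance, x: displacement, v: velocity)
Dimensionally correct: P = W/t, W = Fd
Dimensionally incorrect: x = vt²
Ordered (correct first, then incorrect): P = W/t, W = Fd, x = vt²

- P = W/t: LHS [L^2 M T^-3], RHS [L^2 M T^-3] → correct ✓
- W = Fd: LHS [L^2 M T^-2], RHS [L^2 M T^-2] → correct ✓
- x = vt²: LHS [L], RHS [L T] → incorrect ✗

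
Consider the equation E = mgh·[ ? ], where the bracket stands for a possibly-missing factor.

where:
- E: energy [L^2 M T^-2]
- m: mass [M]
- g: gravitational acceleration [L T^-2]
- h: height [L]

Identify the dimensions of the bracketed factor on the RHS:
Nothing is missing — the bracketed factor must be dimensionless.

E has dimensions [L^2 M T^-2] and mgh already has dimensions [L^2 M T^-2], so E = mgh is dimensionally complete.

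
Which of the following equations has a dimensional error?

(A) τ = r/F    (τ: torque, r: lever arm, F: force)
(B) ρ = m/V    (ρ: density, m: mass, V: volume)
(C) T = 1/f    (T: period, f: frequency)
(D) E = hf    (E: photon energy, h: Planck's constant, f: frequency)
(A) τ = r/F

The equation (A) τ = r/F is dimensionally incorrect.

LHS (τ): [L^2 M T^-2]
RHS (r/F): [M^-1 T^2] ✗

The dimensions do not match. The other three equations balance.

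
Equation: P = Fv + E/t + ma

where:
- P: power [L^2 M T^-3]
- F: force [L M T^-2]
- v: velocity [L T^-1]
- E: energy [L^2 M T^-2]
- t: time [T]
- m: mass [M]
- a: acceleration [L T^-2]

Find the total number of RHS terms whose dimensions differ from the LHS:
1

LHS P: [L^2 M T^-3]
- Fv: [L^2 M T^-3] ✓
- E/t: [L^2 M T^-3] ✓
- ma: [L M T^-2] ✗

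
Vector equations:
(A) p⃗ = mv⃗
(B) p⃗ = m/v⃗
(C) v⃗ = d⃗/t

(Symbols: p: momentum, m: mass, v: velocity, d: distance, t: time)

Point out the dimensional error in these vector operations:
(B) p⃗ = m/v⃗

(A) p⃗ = mv⃗: LHS [L M T^-1], RHS [L M T^-1] ✓ — mass (scalar) times velocity (vector)
(B) p⃗ = m/v⃗: LHS [L M T^-1], RHS [L^-1 M T] ✗ — momentum is mass times velocity; should be mv⃗ (and division by a vector is undefined)
(C) v⃗ = d⃗/t: LHS [L T^-1], RHS [L T^-1] ✓ — displacement (vector) divided by time (scalar)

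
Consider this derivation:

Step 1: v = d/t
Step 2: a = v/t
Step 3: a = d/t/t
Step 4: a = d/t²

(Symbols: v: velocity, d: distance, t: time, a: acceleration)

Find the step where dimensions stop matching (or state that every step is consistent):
No step introduces an error — all steps are dimensionally consistent.

Step 1: v = d/t → LHS [L T^-1], RHS [L T^-1] ✓
Step 2: a = v/t → LHS [L T^-2], RHS [L T^-2] ✓
Step 3: a = d/t/t → LHS [L T^-2], RHS [L T^-2] ✓
Step 4: a = d/t² → LHS [L T^-2], RHS [L T^-2] ✓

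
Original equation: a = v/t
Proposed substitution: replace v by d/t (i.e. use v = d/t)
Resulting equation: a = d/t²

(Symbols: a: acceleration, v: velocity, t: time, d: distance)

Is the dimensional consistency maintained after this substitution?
Yes

[v] = [L T^-1] and [d/t] = [L T^-1]. These match, so the substitution replaces a quantity by one of the same dimensions and the result a = d/t² has LHS [L T^-2] vs RHS [L T^-2] — still consistent.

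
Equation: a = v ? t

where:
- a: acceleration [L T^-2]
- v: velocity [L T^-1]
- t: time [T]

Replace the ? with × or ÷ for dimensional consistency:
division (÷): a = v ÷ t

a [L T^-2]; v [L T^-1]; t [T].
v × t → [L] ✗
v ÷ t → [L T^-2] ✓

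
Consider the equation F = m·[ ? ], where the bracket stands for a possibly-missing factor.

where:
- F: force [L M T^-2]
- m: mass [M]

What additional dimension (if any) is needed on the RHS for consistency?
[L T^-2] — acceleration (e.g. a)

F has dimensions [L M T^-2]; m has dimensions [M].
The bracketed factor must supply [L M T^-2] / [M] = [L T^-2].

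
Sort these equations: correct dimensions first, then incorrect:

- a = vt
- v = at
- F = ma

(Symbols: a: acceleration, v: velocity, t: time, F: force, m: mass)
Dimensionally correct: v = at, F = ma
Dimensionally incorrect: a = vt
Ordered (correct first, then incorrect): v = at, F = ma, a = vt

- a = vt: LHS [L T^-2], RHS [L] → incorrect ✗
- v = at: LHS [L T^-1], RHS [L T^-1] → correct ✓
- F = ma: LHS [L M T^-2], RHS [L M T^-2] → correct ✓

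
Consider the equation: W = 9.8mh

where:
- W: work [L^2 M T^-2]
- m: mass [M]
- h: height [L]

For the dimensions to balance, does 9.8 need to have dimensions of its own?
Yes

W has dimensions [L^2 M T^-2], while mh alone has dimensions [L M]. For the equation to balance, the factor 9.8 must carry dimensions [L T^-2] — it is a dimensional constant (a numerical value of a physical quantity with its units suppressed), not a pure number.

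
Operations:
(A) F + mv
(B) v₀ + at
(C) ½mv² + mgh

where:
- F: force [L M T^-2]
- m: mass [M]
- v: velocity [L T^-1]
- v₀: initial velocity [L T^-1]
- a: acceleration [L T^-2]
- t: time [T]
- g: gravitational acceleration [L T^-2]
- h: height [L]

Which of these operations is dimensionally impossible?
(A) F + mv

(A) F + mv: F [L M T^-2] and mv [L M T^-1] — different dimensions cannot be added/subtracted ✗
(B) v₀ + at: v₀ [L T^-1] and at [L T^-1] — same dimensions ✓
(C) ½mv² + mgh: ½mv² [L^2 M T^-2] and mgh [L^2 M T^-2] — same dimensions ✓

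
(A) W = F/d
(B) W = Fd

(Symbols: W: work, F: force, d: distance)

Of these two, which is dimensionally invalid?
(A)

(A) W = F/d: LHS [L^2 M T^-2], RHS [M T^-2] ✗
(B) W = Fd: LHS [L^2 M T^-2], RHS [L^2 M T^-2] ✓

Expression (A) W = F/d is dimensionally incorrect.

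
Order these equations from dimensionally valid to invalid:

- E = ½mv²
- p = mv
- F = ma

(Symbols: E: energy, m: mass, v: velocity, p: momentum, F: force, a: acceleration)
Dimensionally correct: E = ½mv², p = mv, F = ma
Dimensionally incorrect: none
Ordered (correct first, then incorrect): E = ½mv², p = mv, F = ma

- E = ½mv²: LHS [L^2 M T^-2], RHS [L^2 M T^-2] → correct ✓
- p = mv: LHS [L M T^-1], RHS [L M T^-1] → correct ✓
- F = ma: LHS [L M T^-2], RHS [L M T^-2] → correct ✓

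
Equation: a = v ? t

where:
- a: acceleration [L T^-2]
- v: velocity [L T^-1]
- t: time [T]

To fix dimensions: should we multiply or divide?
division (÷): a = v ÷ t

a [L T^-2]; v [L T^-1]; t [T].
v × t → [L] ✗
v ÷ t → [L T^-2] ✓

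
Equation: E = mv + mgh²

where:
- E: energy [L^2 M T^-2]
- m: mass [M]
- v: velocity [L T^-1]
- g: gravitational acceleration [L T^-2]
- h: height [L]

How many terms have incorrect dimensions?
2

LHS E: [L^2 M T^-2]
- mv: [L M T^-1] ✗
- mgh²: [L^3 M T^-2] ✗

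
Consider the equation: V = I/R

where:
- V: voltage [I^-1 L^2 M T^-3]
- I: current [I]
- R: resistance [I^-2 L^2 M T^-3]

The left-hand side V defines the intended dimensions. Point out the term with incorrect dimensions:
The right-hand side term I/R

V has dimensions [I^-1 L^2 M T^-3], but I/R has dimensions [I^3 L^-2 M^-1 T^3], so the term I/R is dimensionally wrong for V.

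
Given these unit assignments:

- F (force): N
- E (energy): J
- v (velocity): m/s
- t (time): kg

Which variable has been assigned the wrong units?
t

The variable t (time) should have units s, not kg.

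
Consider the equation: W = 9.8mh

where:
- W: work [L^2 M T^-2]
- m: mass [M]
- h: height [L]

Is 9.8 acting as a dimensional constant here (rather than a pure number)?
Yes

W has dimensions [L^2 M T^-2], while mh alone has dimensions [L M]. For the equation to balance, the factor 9.8 must carry dimensions [L T^-2] — it is a dimensional constant (a numerical value of a physical quantity with its units suppressed), not a pure number.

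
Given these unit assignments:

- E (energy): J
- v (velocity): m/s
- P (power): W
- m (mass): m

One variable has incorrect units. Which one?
m

The variable m (mass) should have units kg, not m.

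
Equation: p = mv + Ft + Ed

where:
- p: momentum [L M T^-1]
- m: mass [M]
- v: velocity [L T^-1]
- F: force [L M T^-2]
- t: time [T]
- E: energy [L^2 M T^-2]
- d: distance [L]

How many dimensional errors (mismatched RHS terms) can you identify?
1

LHS p: [L M T^-1]
- mv: [L M T^-1] ✓
- Ft: [L M T^-1] ✓
- Ed: [L^3 M T^-2] ✗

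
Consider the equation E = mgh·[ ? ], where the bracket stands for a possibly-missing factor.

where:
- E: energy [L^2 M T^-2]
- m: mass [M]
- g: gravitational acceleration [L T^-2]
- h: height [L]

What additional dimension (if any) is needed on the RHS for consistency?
Nothing is missing — the bracketed factor must be dimensionless.

E has dimensions [L^2 M T^-2] and mgh already has dimensions [L^2 M T^-2], so E = mgh is dimensionally complete.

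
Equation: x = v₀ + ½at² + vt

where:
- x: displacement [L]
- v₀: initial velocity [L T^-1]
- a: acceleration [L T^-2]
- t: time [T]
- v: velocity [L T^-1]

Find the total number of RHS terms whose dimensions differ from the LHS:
1

LHS x: [L]
- v₀: [L T^-1] ✗
- ½at²: [L] ✓
- vt: [L] ✓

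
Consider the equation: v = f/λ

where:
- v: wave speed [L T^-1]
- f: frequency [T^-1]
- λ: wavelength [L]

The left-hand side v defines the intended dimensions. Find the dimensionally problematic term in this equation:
The right-hand side term f/λ

v has dimensions [L T^-1], but f/λ has dimensions [L^-1 T^-1], so the term f/λ is dimensionally wrong for v.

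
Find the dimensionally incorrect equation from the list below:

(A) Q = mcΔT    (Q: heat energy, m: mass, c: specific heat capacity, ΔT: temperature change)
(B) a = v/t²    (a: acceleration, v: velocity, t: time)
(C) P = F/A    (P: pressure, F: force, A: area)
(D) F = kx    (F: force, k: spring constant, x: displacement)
(B) a = v/t²

The equation (B) a = v/t² is dimensionally incorrect.

LHS (a): [L T^-2]
RHS (v/t²): [L T^-3] ✗

The dimensions do not match. The other three equations balance.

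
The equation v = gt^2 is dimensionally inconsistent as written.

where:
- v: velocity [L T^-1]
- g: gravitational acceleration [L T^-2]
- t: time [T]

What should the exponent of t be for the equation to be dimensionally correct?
The exponent of t should be 1: v = gt

The LHS v has dimensions [L T^-1]; t has dimensions [T].
As written, the RHS gt^2 (exponent 2 on t) has dimensions [L], which does not match.
With exponent 1, the RHS gt has dimensions [L T^-1], matching the LHS.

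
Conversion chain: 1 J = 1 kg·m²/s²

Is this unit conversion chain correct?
The chain is correct (no errors).

Correct: Joule is defined as kg·m²/s²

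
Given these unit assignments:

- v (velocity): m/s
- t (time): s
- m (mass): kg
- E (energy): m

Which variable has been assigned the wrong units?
E

The variable E (energy) should have units J, not m.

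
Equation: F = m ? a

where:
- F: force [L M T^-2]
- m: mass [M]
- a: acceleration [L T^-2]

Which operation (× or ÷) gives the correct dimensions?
multiplication (×): F = m × a

F [L M T^-2]; m [M]; a [L T^-2].
m × a → [L M T^-2] ✓
m ÷ a → [L^-1 M T^2] ✗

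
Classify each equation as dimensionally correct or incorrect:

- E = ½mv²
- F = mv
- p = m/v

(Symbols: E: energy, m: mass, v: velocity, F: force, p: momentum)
Dimensionally correct: E = ½mv²
Dimensionally incorrect: F = mv, p = m/v
Ordered (correct first, then incorrect): E = ½mv², F = mv, p = m/v

- E = ½mv²: LHS [L^2 M T^-2], RHS [L^2 M T^-2] → correct ✓
- F = mv: LHS [L M T^-2], RHS [L M T^-1] → incorrect ✗
- p = m/v: LHS [L M T^-1], RHS [L^-1 M T] → incorrect ✗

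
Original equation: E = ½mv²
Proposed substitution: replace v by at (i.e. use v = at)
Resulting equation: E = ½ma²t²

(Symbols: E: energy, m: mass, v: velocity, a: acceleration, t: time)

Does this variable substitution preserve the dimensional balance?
Yes

[v] = [L T^-1] and [at] = [L T^-1]. These match, so the substitution replaces a quantity by one of the same dimensions and the result E = ½ma²t² has LHS [L^2 M T^-2] vs RHS [L^2 M T^-2] — still consistent.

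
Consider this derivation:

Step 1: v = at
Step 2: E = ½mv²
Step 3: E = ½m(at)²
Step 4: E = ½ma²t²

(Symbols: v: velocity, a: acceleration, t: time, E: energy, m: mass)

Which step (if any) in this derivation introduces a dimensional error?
No step introduces an error — all steps are dimensionally consistent.

Step 1: v = at → LHS [L T^-1], RHS [L T^-1] ✓
Step 2: E = ½mv² → LHS [L^2 M T^-2], RHS [L^2 M T^-2] ✓
Step 3: E = ½m(at)² → LHS [L^2 M T^-2], RHS [L^2 M T^-2] ✓
Step 4: E = ½ma²t² → LHS [L^2 M T^-2], RHS [L^2 M T^-2] ✓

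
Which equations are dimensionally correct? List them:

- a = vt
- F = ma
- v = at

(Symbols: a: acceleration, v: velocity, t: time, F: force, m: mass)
Dimensionally correct: F = ma, v = at
Dimensionally incorrect: a = vt
Ordered (correct first, then incorrect): F = ma, v = at, a = vt

- a = vt: LHS [L T^-2], RHS [L] → incorrect ✗
- F = ma: LHS [L M T^-2], RHS [L M T^-2] → correct ✓
- v = at: LHS [L T^-1], RHS [L T^-1] → correct ✓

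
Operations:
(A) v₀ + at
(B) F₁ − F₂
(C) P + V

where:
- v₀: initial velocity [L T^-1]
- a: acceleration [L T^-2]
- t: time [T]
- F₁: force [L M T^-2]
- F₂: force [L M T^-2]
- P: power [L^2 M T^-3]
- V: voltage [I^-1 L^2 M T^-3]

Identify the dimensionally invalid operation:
(C) P + V

(A) v₀ + at: v₀ [L T^-1] and at [L T^-1] — same dimensions ✓
(B) F₁ − F₂: F₁ [L M T^-2] and F₂ [L M T^-2] — same dimensions ✓
(C) P + V: P [L^2 M T^-3] and V [I^-1 L^2 M T^-3] — different dimensions cannot be added/subtracted ✗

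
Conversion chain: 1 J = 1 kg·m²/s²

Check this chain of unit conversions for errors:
The chain is correct (no errors).

Correct: Joule is defined as kg·m²/s²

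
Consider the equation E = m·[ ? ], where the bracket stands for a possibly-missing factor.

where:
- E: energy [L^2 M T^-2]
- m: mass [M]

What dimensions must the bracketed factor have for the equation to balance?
[L^2 T^-2] — velocity squared (e.g. v²)

E has dimensions [L^2 M T^-2]; m has dimensions [M].
The bracketed factor must supply [L^2 M T^-2] / [M] = [L^2 T^-2].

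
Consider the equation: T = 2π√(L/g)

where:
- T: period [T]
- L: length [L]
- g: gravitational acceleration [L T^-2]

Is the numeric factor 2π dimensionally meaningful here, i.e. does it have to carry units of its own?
No

T has dimensions [T] and √(L/g) already has dimensions [T], so the equation balances without 2π contributing any dimensions. 2π is a pure (dimensionless) number; changing or removing it would not affect dimensional consistency.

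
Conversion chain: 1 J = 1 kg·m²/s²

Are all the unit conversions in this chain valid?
The chain is correct (no errors).

Correct: Joule is defined as kg·m²/s²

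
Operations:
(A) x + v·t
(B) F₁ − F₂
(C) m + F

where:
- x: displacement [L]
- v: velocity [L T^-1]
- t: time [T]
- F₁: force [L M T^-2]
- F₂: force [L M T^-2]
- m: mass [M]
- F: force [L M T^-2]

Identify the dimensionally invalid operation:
(C) m + F

(A) x + v·t: x [L] and v·t [L] — same dimensions ✓
(B) F₁ − F₂: F₁ [L M T^-2] and F₂ [L M T^-2] — same dimensions ✓
(C) m + F: m [M] and F [L M T^-2] — different dimensions cannot be added/subtracted ✗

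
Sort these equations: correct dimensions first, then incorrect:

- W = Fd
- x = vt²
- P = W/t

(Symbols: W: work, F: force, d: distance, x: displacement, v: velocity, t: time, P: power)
Dimensionally correct: W = Fd, P = W/t
Dimensionally incorrect: x = vt²
Ordered (correct first, then incorrect): W = Fd, P = W/t, x = vt²

- W = Fd: LHS [L^2 M T^-2], RHS [L^2 M T^-2] → correct ✓
- x = vt²: LHS [L], RHS [L T] → incorrect ✗
- P = W/t: LHS [L^2 M T^-3], RHS [L^2 M T^-3] → correct ✓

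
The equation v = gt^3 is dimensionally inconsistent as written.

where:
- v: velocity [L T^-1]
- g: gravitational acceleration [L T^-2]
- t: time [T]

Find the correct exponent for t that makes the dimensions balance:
The exponent of t should be 1: v = gt

The LHS v has dimensions [L T^-1]; t has dimensions [T].
As written, the RHS gt^3 (exponent 3 on t) has dimensions [L T], which does not match.
With exponent 1, the RHS gt has dimensions [L T^-1], matching the LHS.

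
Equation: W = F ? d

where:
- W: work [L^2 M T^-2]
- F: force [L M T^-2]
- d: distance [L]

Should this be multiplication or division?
multiplication (×): W = F × d

W [L^2 M T^-2]; F [L M T^-2]; d [L].
F × d → [L^2 M T^-2] ✓
F ÷ d → [M T^-2] ✗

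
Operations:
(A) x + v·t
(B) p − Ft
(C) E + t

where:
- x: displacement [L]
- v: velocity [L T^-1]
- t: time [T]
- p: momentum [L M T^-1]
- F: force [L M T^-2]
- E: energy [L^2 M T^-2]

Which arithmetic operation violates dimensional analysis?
(C) E + t

(A) x + v·t: x [L] and v·t [L] — same dimensions ✓
(B) p − Ft: p [L M T^-1] and Ft [L M T^-1] — same dimensions ✓
(C) E + t: E [L^2 M T^-2] and t [T] — different dimensions cannot be added/subtracted ✗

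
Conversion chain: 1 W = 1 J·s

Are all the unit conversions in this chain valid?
The chain is incorrect (it contains an error).

Incorrect: Watt is J/s, not J·s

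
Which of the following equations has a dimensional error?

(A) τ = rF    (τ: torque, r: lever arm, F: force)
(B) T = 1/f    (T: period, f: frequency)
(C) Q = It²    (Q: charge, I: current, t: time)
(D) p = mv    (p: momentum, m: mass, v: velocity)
(C) Q = It²

The equation (C) Q = It² is dimensionally incorrect.

LHS (Q): [I T]
RHS (It²): [I T^2] ✗

The dimensions do not match. The other three equations balance.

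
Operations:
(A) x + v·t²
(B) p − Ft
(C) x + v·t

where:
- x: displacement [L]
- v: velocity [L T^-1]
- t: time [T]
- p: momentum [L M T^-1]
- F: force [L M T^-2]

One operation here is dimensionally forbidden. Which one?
(A) x + v·t²

(A) x + v·t²: x [L] and v·t² [L T] — different dimensions cannot be added/subtracted ✗
(B) p − Ft: p [L M T^-1] and Ft [L M T^-1] — same dimensions ✓
(C) x + v·t: x [L] and v·t [L] — same dimensions ✓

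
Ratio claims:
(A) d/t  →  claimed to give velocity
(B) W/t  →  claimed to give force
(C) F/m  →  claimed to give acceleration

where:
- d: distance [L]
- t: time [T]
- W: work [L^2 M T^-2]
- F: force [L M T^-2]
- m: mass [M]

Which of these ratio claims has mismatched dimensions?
(B) W/t does not give force

(A) d/t: [L T^-1] = velocity [L T^-1] ✓
(B) W/t: [L^2 M T^-3] ≠ force [L M T^-2] ✗
(C) F/m: [L T^-2] = acceleration [L T^-2] ✓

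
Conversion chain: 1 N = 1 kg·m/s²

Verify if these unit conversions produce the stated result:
The chain is correct (no errors).

Correct: Newton is defined as kg·m/s²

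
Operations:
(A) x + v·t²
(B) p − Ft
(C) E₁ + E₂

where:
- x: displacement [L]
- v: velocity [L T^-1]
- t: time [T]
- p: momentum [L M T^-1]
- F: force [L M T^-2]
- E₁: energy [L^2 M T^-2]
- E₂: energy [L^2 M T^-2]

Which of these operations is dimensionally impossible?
(A) x + v·t²

(A) x + v·t²: x [L] and v·t² [L T] — different dimensions cannot be added/subtracted ✗
(B) p − Ft: p [L M T^-1] and Ft [L M T^-1] — same dimensions ✓
(C) E₁ + E₂: E₁ [L^2 M T^-2] and E₂ [L^2 M T^-2] — same dimensions ✓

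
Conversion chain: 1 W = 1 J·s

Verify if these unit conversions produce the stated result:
The chain is incorrect (it contains an error).

Incorrect: Watt is J/s, not J·s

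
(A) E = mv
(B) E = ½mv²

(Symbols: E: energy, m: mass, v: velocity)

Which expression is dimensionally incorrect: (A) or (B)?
(A)

(A) E = mv: LHS [L^2 M T^-2], RHS [L M T^-1] ✗
(B) E = ½mv²: LHS [L^2 M T^-2], RHS [L^2 M T^-2] ✓

Expression (A) E = mv is dimensionally incorrect.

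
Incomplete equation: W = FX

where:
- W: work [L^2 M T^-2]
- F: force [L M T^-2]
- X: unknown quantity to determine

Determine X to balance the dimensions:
X = d (distance), dimensions [L]

W has dimensions [L^2 M T^-2]; the rest of the RHS (F) has dimensions [L M T^-2].
So X must have dimensions [L] — X = d (distance).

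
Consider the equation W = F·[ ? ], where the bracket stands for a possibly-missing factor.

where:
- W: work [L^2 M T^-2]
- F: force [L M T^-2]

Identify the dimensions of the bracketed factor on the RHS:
[L] — length (e.g. a distance d)

W has dimensions [L^2 M T^-2]; F has dimensions [L M T^-2].
The bracketed factor must supply [L^2 M T^-2] / [L M T^-2] = [L].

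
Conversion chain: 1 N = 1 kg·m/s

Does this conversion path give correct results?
The chain is incorrect (it contains an error).

Incorrect: Newton is kg·m/s², not kg·m/s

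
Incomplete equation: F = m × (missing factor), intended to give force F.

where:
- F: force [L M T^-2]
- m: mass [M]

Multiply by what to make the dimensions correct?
a (acceleration), dimensions [L T^-2]

F has dimensions [L M T^-2] and m has dimensions [M].
The missing factor must have dimensions [L M T^-2] / [M] = [L T^-2], i.e. acceleration (a).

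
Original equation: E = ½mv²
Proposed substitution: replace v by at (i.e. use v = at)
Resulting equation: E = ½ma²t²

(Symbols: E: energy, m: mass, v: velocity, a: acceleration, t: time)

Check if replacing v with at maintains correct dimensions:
Yes

[v] = [L T^-1] and [at] = [L T^-1]. These match, so the substitution replaces a quantity by one of the same dimensions and the result E = ½ma²t² has LHS [L^2 M T^-2] vs RHS [L^2 M T^-2] — still consistent.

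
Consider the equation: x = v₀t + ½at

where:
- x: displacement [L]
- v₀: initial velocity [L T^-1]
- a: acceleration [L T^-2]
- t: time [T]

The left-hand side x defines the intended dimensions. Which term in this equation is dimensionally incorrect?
The term ½at

Checking each RHS term against the LHS:
- v₀t: [L] — matches x [L] ✓
- ½at: [L T^-1] — does NOT match x [L] ✗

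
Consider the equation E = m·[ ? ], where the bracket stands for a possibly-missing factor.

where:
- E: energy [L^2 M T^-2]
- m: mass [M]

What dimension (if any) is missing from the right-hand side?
[L^2 T^-2] — velocity squared (e.g. v²)

E has dimensions [L^2 M T^-2]; m has dimensions [M].
The bracketed factor must supply [L^2 M T^-2] / [M] = [L^2 T^-2].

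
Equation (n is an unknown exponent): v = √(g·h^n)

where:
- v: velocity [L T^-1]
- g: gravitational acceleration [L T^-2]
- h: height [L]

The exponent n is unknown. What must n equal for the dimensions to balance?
n = 1

v has dimensions [L T^-1]; h has dimensions [L].
With n = 1: √(g·h^1) has dimensions [L T^-1], matching the LHS ✓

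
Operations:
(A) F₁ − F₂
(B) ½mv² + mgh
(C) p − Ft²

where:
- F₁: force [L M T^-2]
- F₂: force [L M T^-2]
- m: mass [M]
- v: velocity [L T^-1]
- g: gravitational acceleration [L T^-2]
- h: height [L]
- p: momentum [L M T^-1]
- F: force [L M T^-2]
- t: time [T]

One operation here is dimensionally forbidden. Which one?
(C) p − Ft²

(A) F₁ − F₂: F₁ [L M T^-2] and F₂ [L M T^-2] — same dimensions ✓
(B) ½mv² + mgh: ½mv² [L^2 M T^-2] and mgh [L^2 M T^-2] — same dimensions ✓
(C) p − Ft²: p [L M T^-1] and Ft² [L M] — different dimensions cannot be added/subtracted ✗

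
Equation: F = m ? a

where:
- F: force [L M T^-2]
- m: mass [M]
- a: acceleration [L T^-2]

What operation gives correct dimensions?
multiplication (×): F = m × a

F [L M T^-2]; m [M]; a [L T^-2].
m × a → [L M T^-2] ✓
m ÷ a → [L^-1 M T^2] ✗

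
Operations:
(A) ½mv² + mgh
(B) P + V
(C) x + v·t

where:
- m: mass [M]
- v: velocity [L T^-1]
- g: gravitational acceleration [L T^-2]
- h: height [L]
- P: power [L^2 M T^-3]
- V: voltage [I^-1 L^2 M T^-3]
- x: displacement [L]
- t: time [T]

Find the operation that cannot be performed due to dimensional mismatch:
(B) P + V

(A) ½mv² + mgh: ½mv² [L^2 M T^-2] and mgh [L^2 M T^-2] — same dimensions ✓
(B) P + V: P [L^2 M T^-3] and V [I^-1 L^2 M T^-3] — different dimensions cannot be added/subtracted ✗
(C) x + v·t: x [L] and v·t [L] — same dimensions ✓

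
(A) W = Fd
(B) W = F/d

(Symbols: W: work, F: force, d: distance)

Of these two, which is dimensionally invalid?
(B)

(A) W = Fd: LHS [L^2 M T^-2], RHS [L^2 M T^-2] ✓
(B) W = F/d: LHS [L^2 M T^-2], RHS [M T^-2] ✗

Expression (B) W = F/d is dimensionally incorrect.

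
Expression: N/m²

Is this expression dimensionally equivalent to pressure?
Yes

The expression N/m² has dimensions [L^-1 M T^-2], which is exactly pressure [L^-1 M T^-2].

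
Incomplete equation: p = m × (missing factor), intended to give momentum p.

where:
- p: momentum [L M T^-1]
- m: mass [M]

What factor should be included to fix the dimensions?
v (velocity), dimensions [L T^-1]

p has dimensions [L M T^-1] and m has dimensions [M].
The missing factor must have dimensions [L M T^-1] / [M] = [L T^-1], i.e. velocity (v).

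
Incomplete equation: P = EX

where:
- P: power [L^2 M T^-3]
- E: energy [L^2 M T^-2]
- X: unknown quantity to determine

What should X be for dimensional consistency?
X = f (inverse time / frequency (1/t)), dimensions [T^-1]

P has dimensions [L^2 M T^-3]; the rest of the RHS (E) has dimensions [L^2 M T^-2].
So X must have dimensions [T^-1] — X = f (inverse time / frequency (1/t)).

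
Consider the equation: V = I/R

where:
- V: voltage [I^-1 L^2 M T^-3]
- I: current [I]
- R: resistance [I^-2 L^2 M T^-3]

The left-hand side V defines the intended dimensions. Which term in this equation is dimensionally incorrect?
The right-hand side term I/R

V has dimensions [I^-1 L^2 M T^-3], but I/R has dimensions [I^3 L^-2 M^-1 T^3], so the term I/R is dimensionally wrong for V.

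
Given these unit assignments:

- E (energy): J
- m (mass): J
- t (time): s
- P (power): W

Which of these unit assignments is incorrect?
m

The variable m (mass) should have units kg, not J.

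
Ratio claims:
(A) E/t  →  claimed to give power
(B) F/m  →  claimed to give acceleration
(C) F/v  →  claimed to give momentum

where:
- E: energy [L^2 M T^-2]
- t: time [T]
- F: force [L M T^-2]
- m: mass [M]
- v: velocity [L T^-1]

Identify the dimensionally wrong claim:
(C) F/v does not give momentum

(A) E/t: [L^2 M T^-3] = power [L^2 M T^-3] ✓
(B) F/m: [L T^-2] = acceleration [L T^-2] ✓
(C) F/v: [M T^-1] ≠ momentum [L M T^-1] ✗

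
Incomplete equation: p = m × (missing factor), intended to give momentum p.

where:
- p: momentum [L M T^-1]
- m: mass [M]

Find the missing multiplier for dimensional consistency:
v (velocity), dimensions [L T^-1]

p has dimensions [L M T^-1] and m has dimensions [M].
The missing factor must have dimensions [L M T^-1] / [M] = [L T^-1], i.e. velocity (v).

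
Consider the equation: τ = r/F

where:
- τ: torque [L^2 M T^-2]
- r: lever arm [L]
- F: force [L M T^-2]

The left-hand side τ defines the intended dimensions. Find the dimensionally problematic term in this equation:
The right-hand side term r/F

τ has dimensions [L^2 M T^-2], but r/F has dimensions [M^-1 T^2], so the term r/F is dimensionally wrong for τ.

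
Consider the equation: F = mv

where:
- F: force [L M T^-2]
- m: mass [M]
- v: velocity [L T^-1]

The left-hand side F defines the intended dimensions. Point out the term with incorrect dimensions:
The right-hand side term mv

F has dimensions [L M T^-2], but mv has dimensions [L M T^-1], so the term mv is dimensionally wrong for F.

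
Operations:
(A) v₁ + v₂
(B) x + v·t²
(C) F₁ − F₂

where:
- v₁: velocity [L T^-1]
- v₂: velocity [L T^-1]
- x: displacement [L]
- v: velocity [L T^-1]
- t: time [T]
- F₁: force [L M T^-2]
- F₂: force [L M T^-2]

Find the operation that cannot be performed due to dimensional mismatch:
(B) x + v·t²

(A) v₁ + v₂: v₁ [L T^-1] and v₂ [L T^-1] — same dimensions ✓
(B) x + v·t²: x [L] and v·t² [L T] — different dimensions cannot be added/subtracted ✗
(C) F₁ − F₂: F₁ [L M T^-2] and F₂ [L M T^-2] — same dimensions ✓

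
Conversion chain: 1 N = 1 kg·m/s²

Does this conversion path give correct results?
The chain is correct (no errors).

Correct: Newton is defined as kg·m/s²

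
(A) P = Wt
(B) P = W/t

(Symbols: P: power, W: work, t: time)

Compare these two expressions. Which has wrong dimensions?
(A)

(A) P = Wt: LHS [L^2 M T^-3], RHS [L^2 M T^-1] ✗
(B) P = W/t: LHS [L^2 M T^-3], RHS [L^2 M T^-3] ✓

Expression (A) P = Wt is dimensionally incorrect.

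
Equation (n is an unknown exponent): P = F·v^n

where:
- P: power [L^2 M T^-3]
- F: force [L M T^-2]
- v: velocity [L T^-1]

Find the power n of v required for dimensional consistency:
n = 1

P has dimensions [L^2 M T^-3]; v has dimensions [L T^-1].
The rest of the RHS has dimensions [L M T^-2], so v^n must supply [L T^-1].
With n = 1: F·v^1 has dimensions [L^2 M T^-3], matching the LHS ✓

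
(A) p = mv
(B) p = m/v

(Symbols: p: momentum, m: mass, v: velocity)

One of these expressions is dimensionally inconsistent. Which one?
(B)

(A) p = mv: LHS [L M T^-1], RHS [L M T^-1] ✓
(B) p = m/v: LHS [L M T^-1], RHS [L^-1 M T] ✗

Expression (B) p = m/v is dimensionally incorrect.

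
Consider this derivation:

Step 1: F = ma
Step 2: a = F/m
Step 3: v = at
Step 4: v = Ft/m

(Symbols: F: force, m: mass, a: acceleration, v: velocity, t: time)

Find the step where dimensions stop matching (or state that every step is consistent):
No step introduces an error — all steps are dimensionally consistent.

Step 1: F = ma → LHS [L M T^-2], RHS [L M T^-2] ✓
Step 2: a = F/m → LHS [L T^-2], RHS [L T^-2] ✓
Step 3: v = at → LHS [L T^-1], RHS [L T^-1] ✓
Step 4: v = Ft/m → LHS [L T^-1], RHS [L T^-1] ✓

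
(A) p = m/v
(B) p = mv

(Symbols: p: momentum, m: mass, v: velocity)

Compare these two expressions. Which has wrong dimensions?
(A)

(A) p = m/v: LHS [L M T^-1], RHS [L^-1 M T] ✗
(B) p = mv: LHS [L M T^-1], RHS [L M T^-1] ✓

Expression (A) p = m/v is dimensionally incorrect.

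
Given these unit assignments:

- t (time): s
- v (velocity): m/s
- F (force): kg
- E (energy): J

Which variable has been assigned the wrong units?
F

The variable F (force) should have units N, not kg.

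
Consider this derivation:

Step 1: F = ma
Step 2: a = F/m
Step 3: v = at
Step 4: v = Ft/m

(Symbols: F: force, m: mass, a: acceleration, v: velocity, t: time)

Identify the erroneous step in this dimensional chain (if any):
No step introduces an error — all steps are dimensionally consistent.

Step 1: F = ma → LHS [L M T^-2], RHS [L M T^-2] ✓
Step 2: a = F/m → LHS [L T^-2], RHS [L T^-2] ✓
Step 3: v = at → LHS [L T^-1], RHS [L T^-1] ✓
Step 4: v = Ft/m → LHS [L T^-1], RHS [L T^-1] ✓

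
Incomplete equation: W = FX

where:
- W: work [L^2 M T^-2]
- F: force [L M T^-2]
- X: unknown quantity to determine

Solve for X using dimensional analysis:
X = d (distance), dimensions [L]

W has dimensions [L^2 M T^-2]; the rest of the RHS (F) has dimensions [L M T^-2].
So X must have dimensions [L] — X = d (distance).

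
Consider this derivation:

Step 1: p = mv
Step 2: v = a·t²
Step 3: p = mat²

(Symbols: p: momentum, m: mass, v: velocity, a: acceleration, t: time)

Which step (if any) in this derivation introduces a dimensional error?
Step 2

Step 1: p = mv → LHS [L M T^-1], RHS [L M T^-1] ✓
Step 2: v = a·t² → LHS [L T^-1], RHS [L] ✗

The first dimensional inconsistency appears in step 2: v = a·t²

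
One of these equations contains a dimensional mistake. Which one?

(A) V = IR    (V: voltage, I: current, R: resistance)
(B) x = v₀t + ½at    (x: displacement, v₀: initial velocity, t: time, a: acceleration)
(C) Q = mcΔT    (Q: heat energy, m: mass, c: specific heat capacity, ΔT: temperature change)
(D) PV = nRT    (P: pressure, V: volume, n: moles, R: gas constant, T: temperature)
(B) x = v₀t + ½at

The equation (B) x = v₀t + ½at is dimensionally incorrect.

LHS (x): [L]
RHS terms:
  - v₀t: [L] ✓
  - ½at: [L T^-1] ✗ (does not match LHS)

The dimensions do not match. The other three equations balance.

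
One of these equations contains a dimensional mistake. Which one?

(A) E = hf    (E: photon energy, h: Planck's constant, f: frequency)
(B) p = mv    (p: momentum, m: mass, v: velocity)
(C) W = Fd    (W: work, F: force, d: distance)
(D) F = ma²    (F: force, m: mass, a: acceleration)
(D) F = ma²

The equation (D) F = ma² is dimensionally incorrect.

LHS (F): [L M T^-2]
RHS (ma²): [L^2 M T^-4] ✗

The dimensions do not match. The other three equations balance.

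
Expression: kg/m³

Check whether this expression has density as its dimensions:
Yes

The expression kg/m³ has dimensions [L^-3 M], which is exactly density [L^-3 M].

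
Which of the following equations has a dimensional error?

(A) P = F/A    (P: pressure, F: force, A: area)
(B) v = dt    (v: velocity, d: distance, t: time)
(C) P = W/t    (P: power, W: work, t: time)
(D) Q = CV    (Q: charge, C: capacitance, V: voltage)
(B) v = dt

The equation (B) v = dt is dimensionally incorrect.

LHS (v): [L T^-1]
RHS (dt): [L T] ✗

The dimensions do not match. The other three equations balance.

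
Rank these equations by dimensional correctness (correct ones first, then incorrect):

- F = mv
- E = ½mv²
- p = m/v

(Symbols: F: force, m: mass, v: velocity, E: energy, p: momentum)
Dimensionally correct: E = ½mv²
Dimensionally incorrect: F = mv, p = m/v
Ordered (correct first, then incorrect): E = ½mv², F = mv, p = m/v

- F = mv: LHS [L M T^-2], RHS [L M T^-1] → incorrect ✗
- E = ½mv²: LHS [L^2 M T^-2], RHS [L^2 M T^-2] → correct ✓
- p = m/v: LHS [L M T^-1], RHS [L^-1 M T] → incorrect ✗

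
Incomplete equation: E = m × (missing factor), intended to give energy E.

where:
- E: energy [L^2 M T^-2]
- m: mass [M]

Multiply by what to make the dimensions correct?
v² (velocity squared), dimensions [L^2 T^-2]

E has dimensions [L^2 M T^-2] and m has dimensions [M].
The missing factor must have dimensions [L^2 M T^-2] / [M] = [L^2 T^-2], i.e. velocity squared (v²).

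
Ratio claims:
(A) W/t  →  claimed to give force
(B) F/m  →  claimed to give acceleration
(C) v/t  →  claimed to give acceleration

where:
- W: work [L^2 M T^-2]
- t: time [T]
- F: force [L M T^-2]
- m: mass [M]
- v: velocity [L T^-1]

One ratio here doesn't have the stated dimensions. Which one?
(A) W/t does not give force

(A) W/t: [L^2 M T^-3] ≠ force [L M T^-2] ✗
(B) F/m: [L T^-2] = acceleration [L T^-2] ✓
(C) v/t: [L T^-2] = acceleration [L T^-2] ✓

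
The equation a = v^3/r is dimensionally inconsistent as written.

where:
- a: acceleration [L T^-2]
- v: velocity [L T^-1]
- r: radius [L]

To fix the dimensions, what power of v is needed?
The exponent of v should be 2: a = v^2/r

The LHS a has dimensions [L T^-2]; v has dimensions [L T^-1].
As written, the RHS v^3/r (exponent 3 on v) has dimensions [L^2 T^-3], which does not match.
With exponent 2, the RHS v^2/r has dimensions [L T^-2], matching the LHS.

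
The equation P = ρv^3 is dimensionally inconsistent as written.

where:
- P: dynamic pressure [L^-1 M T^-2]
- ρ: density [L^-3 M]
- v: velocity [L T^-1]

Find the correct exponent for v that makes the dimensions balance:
The exponent of v should be 2: P = ρv^2

The LHS P has dimensions [L^-1 M T^-2]; v has dimensions [L T^-1].
As written, the RHS ρv^3 (exponent 3 on v) has dimensions [M T^-3], which does not match.
With exponent 2, the RHS ρv^2 has dimensions [L^-1 M T^-2], matching the LHS.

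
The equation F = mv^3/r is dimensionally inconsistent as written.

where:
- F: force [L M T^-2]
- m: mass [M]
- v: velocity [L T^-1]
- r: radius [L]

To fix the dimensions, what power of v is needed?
The exponent of v should be 2: F = mv^2/r

The LHS F has dimensions [L M T^-2]; v has dimensions [L T^-1].
As written, the RHS mv^3/r (exponent 3 on v) has dimensions [L^2 M T^-3], which does not match.
With exponent 2, the RHS mv^2/r has dimensions [L M T^-2], matching the LHS.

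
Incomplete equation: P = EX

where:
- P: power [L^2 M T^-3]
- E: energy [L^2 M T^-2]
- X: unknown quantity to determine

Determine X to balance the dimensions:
X = f (inverse time / frequency (1/t)), dimensions [T^-1]

P has dimensions [L^2 M T^-3]; the rest of the RHS (E) has dimensions [L^2 M T^-2].
So X must have dimensions [T^-1] — X = f (inverse time / frequency (1/t)).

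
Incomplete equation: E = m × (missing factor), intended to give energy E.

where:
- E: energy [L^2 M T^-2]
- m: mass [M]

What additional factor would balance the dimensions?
v² (velocity squared), dimensions [L^2 T^-2]

E has dimensions [L^2 M T^-2] and m has dimensions [M].
The missing factor must have dimensions [L^2 M T^-2] / [M] = [L^2 T^-2], i.e. velocity squared (v²).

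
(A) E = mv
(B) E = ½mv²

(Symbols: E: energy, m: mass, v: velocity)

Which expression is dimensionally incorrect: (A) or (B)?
(A)

(A) E = mv: LHS [L^2 M T^-2], RHS [L M T^-1] ✗
(B) E = ½mv²: LHS [L^2 M T^-2], RHS [L^2 M T^-2] ✓

Expression (A) E = mv is dimensionally incorrect.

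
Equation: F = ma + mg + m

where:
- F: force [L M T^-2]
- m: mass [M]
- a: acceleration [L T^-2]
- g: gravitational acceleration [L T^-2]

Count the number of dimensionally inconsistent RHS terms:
1

LHS F: [L M T^-2]
- ma: [L M T^-2] ✓
- mg: [L M T^-2] ✓
- m: [M] ✗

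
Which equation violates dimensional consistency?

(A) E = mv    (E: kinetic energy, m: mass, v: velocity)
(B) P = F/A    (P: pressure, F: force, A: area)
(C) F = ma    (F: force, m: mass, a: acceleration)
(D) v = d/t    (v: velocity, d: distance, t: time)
(A) E = mv

The equation (A) E = mv is dimensionally incorrect.

LHS (E): [L^2 M T^-2]
RHS (mv): [L M T^-1] ✗

The dimensions do not match. The other three equations balance.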